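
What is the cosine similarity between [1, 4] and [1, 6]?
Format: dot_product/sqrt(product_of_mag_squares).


dot = 25. |a|^2 = 17, |b|^2 = 37. cos = 25/sqrt(629).

25/sqrt(629)


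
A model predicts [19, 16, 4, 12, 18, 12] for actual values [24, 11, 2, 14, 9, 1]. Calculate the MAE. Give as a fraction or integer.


MAE = (1/6) * (|24-19|=5 + |11-16|=5 + |2-4|=2 + |14-12|=2 + |9-18|=9 + |1-12|=11). Sum = 34. MAE = 17/3.

17/3


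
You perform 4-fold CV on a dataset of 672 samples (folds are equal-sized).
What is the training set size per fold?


Each validation fold has 672/4 = 168 samples. Training set = 672 - 168 = 504.

504


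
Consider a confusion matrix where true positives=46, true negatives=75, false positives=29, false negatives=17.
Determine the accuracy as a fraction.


Accuracy = (TP + TN) / (TP + TN + FP + FN) = (46 + 75) / 167 = 121/167.

121/167


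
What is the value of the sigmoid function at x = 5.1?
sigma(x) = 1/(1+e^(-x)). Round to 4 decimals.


sigma(5.1) = 1/(1+e^(-5.1)) = 1/(1+0.006097) = 1/1.006097 = 0.9939.

0.9939


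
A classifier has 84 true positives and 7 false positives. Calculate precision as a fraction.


Precision = TP / (TP + FP) = 84 / 91 = 12/13.

12/13


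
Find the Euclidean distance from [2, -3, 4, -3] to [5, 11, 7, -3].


d = sqrt(sum of squared differences). (2-5)^2=9, (-3-11)^2=196, (4-7)^2=9, (-3--3)^2=0. Sum = 214.

sqrt(214)


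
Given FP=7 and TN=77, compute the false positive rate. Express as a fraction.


FPR = FP / (FP + TN) = 7 / 84 = 1/12.

1/12


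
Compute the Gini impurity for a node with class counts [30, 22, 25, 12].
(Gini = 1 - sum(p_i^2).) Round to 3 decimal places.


Total = 89. Proportions: 30/89, 22/89, 25/89, 12/89. sum(p_i^2) = 0.2718. Gini = 1 - 0.2718 = 0.7282, which rounds to 0.728.

0.728


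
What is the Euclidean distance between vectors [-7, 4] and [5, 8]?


d = sqrt(sum of squared differences). (-7-5)^2=144, (4-8)^2=16. Sum = 160.

sqrt(160)


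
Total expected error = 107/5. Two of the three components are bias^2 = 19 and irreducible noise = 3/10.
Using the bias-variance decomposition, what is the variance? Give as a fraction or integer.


Total error = bias^2 + variance + irreducible noise. So variance = 107/5 - 19 - 3/10 = 21/10.

21/10


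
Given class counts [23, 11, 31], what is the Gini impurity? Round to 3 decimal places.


Total = 65. Proportions: 23/65, 11/65, 31/65. sum(p_i^2) = 0.3813. Gini = 1 - 0.3813 = 0.6187, which rounds to 0.619.

0.619


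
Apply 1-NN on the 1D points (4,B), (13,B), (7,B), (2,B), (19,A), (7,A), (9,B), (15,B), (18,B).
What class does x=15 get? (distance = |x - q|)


Distances: |4-15|=11, |13-15|=2, |7-15|=8, |2-15|=13, |19-15|=4, |7-15|=8, |9-15|=6, |15-15|=0, |18-15|=3. 1 nearest: (15,B). Counts: {'B': 1}. Majority class: B.

B


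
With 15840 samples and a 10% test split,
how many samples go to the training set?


Test set = 15840 * 10% = 1584. Training set = 15840 - 1584 = 14256.

14256


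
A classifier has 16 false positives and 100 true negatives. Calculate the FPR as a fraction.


FPR = FP / (FP + TN) = 16 / 116 = 4/29.

4/29


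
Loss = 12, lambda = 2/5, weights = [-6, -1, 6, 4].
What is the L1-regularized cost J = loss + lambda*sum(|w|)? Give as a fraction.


L1 norm = sum(|w|) = 17. J = 12 + 2/5 * 17 = 94/5.

94/5


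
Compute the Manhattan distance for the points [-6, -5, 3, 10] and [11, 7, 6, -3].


d = sum of absolute differences: |-6-11|=17 + |-5-7|=12 + |3-6|=3 + |10--3|=13 = 45.

45


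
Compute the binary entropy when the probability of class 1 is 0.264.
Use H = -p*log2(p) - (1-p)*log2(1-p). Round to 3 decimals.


H = -0.264*log2(0.264) - 0.736*log2(0.736) = 0.833.

0.833


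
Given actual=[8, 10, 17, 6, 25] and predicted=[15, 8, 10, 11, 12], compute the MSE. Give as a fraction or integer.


MSE = (1/5) * ((8-15)^2=49 + (10-8)^2=4 + (17-10)^2=49 + (6-11)^2=25 + (25-12)^2=169). Sum = 296. MSE = 296/5.

296/5


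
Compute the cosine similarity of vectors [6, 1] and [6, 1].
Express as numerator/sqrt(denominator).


dot = 37. |a|^2 = 37, |b|^2 = 37. cos = 37/sqrt(1369).

37/sqrt(1369)


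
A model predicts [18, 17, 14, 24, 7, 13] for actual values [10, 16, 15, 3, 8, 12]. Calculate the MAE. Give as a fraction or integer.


MAE = (1/6) * (|10-18|=8 + |16-17|=1 + |15-14|=1 + |3-24|=21 + |8-7|=1 + |12-13|=1). Sum = 33. MAE = 11/2.

11/2


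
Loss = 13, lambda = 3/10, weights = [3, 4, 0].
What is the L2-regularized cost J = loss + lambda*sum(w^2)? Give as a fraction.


L2 sq norm = sum(w^2) = 25. J = 13 + 3/10 * 25 = 41/2.

41/2


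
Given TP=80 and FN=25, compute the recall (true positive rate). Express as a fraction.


Recall = TP / (TP + FN) = 80 / 105 = 16/21.

16/21


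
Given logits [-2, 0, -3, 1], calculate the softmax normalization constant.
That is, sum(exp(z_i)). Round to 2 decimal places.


Denom = e^-2=0.1353 + e^0=1.0000 + e^-3=0.0498 + e^1=2.7183. Sum = 3.9034, which rounds to 3.90.

3.90


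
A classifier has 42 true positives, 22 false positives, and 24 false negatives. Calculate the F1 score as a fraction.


Precision = 42/64 = 21/32. Recall = 42/66 = 7/11. F1 = 2*P*R/(P+R) = 42/65.

42/65


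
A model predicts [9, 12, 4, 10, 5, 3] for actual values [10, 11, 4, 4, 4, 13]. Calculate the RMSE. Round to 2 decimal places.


MSE = 23.1667. RMSE = sqrt(23.1667) = 4.81.

4.81


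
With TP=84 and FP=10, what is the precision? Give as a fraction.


Precision = TP / (TP + FP) = 84 / 94 = 42/47.

42/47


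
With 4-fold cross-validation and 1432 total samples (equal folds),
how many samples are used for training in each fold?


Each validation fold has 1432/4 = 358 samples. Training set = 1432 - 358 = 1074.

1074


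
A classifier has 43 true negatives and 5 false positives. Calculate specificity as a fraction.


Specificity = TN / (TN + FP) = 43 / 48 = 43/48.

43/48


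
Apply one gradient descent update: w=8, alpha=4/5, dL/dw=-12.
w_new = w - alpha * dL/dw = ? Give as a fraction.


w_new = 8 - 4/5 * -12 = 8 - -48/5 = 88/5.

88/5


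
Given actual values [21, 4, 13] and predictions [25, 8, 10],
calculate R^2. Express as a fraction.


Mean(y) = 38/3. SS_res = 41. SS_tot = 434/3. R^2 = 1 - 41/(434/3) = 311/434.

311/434


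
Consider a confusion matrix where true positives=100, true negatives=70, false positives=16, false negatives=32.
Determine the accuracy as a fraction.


Accuracy = (TP + TN) / (TP + TN + FP + FN) = (100 + 70) / 218 = 85/109.

85/109


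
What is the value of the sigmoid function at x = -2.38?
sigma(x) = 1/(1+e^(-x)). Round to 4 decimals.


sigma(-2.38) = 1/(1+e^(2.38)) = 1/(1+10.804903) = 1/11.804903 = 0.0847.

0.0847


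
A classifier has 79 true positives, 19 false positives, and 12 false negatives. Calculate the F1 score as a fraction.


Precision = 79/98 = 79/98. Recall = 79/91 = 79/91. F1 = 2*P*R/(P+R) = 158/189.

158/189


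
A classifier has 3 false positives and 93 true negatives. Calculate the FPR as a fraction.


FPR = FP / (FP + TN) = 3 / 96 = 1/32.

1/32


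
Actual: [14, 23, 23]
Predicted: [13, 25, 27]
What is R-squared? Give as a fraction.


Mean(y) = 20. SS_res = 21. SS_tot = 54. R^2 = 1 - 21/(54) = 11/18.

11/18


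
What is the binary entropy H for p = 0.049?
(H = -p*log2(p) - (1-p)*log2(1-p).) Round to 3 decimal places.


H = -0.049*log2(0.049) - 0.951*log2(0.951) = 0.282.

0.282


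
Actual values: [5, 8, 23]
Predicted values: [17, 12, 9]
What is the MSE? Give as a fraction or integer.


MSE = (1/3) * ((5-17)^2=144 + (8-12)^2=16 + (23-9)^2=196). Sum = 356. MSE = 356/3.

356/3


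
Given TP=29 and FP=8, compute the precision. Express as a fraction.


Precision = TP / (TP + FP) = 29 / 37 = 29/37.

29/37


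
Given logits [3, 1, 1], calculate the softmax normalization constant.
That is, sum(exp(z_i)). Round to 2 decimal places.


Denom = e^3=20.0855 + e^1=2.7183 + e^1=2.7183. Sum = 25.5221, which rounds to 25.52.

25.52


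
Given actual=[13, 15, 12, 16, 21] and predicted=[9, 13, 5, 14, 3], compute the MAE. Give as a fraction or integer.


MAE = (1/5) * (|13-9|=4 + |15-13|=2 + |12-5|=7 + |16-14|=2 + |21-3|=18). Sum = 33. MAE = 33/5.

33/5


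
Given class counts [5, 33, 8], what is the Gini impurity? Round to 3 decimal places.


Total = 46. Proportions: 5/46, 33/46, 8/46. sum(p_i^2) = 0.5567. Gini = 1 - 0.5567 = 0.4433, which rounds to 0.443.

0.443


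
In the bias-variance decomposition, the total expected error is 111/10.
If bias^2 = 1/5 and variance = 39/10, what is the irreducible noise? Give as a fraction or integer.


Total error = bias^2 + variance + irreducible noise. So irreducible noise = 111/10 - 1/5 - 39/10 = 7.

7


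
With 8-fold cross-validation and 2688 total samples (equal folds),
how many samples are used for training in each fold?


Each validation fold has 2688/8 = 336 samples. Training set = 2688 - 336 = 2352.

2352


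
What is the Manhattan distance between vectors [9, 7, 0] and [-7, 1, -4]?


d = sum of absolute differences: |9--7|=16 + |7-1|=6 + |0--4|=4 = 26.

26


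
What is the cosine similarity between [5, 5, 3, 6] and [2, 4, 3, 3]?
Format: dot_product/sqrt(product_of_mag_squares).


dot = 57. |a|^2 = 95, |b|^2 = 38. cos = 57/sqrt(3610).

57/sqrt(3610)


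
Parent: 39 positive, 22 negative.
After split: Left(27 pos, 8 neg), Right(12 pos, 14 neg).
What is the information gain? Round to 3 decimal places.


H(parent) = 0.9432. H(left) = 0.7755, H(right) = 0.9957. Weighted = (35/61)*0.7755 + (26/61)*0.9957 = 0.8694. IG = 0.9432 - 0.8694 = 0.0738, which rounds to 0.074.

0.074


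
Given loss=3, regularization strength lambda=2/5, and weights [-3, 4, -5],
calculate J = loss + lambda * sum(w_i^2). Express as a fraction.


L2 sq norm = sum(w^2) = 50. J = 3 + 2/5 * 50 = 23.

23


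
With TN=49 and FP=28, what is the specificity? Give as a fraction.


Specificity = TN / (TN + FP) = 49 / 77 = 7/11.

7/11


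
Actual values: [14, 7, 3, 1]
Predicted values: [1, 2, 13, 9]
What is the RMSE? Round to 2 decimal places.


MSE = 89.5000. RMSE = sqrt(89.5000) = 9.46.

9.46


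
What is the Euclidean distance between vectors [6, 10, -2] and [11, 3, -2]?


d = sqrt(sum of squared differences). (6-11)^2=25, (10-3)^2=49, (-2--2)^2=0. Sum = 74.

sqrt(74)


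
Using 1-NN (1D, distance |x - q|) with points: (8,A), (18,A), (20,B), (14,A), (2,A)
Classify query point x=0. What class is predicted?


Distances: |8-0|=8, |18-0|=18, |20-0|=20, |14-0|=14, |2-0|=2. 1 nearest: (2,A). Counts: {'A': 1}. Majority class: A.

A


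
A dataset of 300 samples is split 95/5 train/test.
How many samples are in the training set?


Test set = 300 * 5% = 15. Training set = 300 - 15 = 285.

285


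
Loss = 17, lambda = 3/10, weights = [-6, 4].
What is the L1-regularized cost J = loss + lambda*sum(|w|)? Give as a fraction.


L1 norm = sum(|w|) = 10. J = 17 + 3/10 * 10 = 20.

20


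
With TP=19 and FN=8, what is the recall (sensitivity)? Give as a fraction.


Recall = TP / (TP + FN) = 19 / 27 = 19/27.

19/27


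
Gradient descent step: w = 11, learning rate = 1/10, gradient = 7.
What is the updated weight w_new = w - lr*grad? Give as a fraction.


w_new = 11 - 1/10 * 7 = 11 - 7/10 = 103/10.

103/10


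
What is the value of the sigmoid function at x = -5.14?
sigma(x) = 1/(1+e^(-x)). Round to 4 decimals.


sigma(-5.14) = 1/(1+e^(5.14)) = 1/(1+170.715768) = 1/171.715768 = 0.0058.

0.0058


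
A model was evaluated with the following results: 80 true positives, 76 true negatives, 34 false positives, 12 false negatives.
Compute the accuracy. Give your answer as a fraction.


Accuracy = (TP + TN) / (TP + TN + FP + FN) = (80 + 76) / 202 = 78/101.

78/101


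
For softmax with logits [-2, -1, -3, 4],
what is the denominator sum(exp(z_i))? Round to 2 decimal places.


Denom = e^-2=0.1353 + e^-1=0.3679 + e^-3=0.0498 + e^4=54.5982. Sum = 55.1512, which rounds to 55.15.

55.15


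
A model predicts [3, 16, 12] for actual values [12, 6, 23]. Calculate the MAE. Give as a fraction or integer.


MAE = (1/3) * (|12-3|=9 + |6-16|=10 + |23-12|=11). Sum = 30. MAE = 10.

10


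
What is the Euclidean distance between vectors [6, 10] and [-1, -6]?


d = sqrt(sum of squared differences). (6--1)^2=49, (10--6)^2=256. Sum = 305.

sqrt(305)


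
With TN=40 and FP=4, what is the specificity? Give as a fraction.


Specificity = TN / (TN + FP) = 40 / 44 = 10/11.

10/11


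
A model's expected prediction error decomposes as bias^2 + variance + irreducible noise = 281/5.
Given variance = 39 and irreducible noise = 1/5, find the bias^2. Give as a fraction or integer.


Total error = bias^2 + variance + irreducible noise. So bias^2 = 281/5 - 39 - 1/5 = 17.

17


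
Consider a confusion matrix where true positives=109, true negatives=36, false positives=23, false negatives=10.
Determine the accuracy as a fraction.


Accuracy = (TP + TN) / (TP + TN + FP + FN) = (109 + 36) / 178 = 145/178.

145/178


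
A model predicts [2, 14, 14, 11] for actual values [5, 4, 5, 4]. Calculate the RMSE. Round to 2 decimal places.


MSE = 59.7500. RMSE = sqrt(59.7500) = 7.73.

7.73


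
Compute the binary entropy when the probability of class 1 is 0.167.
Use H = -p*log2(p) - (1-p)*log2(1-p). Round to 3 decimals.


H = -0.167*log2(0.167) - 0.833*log2(0.833) = 0.651.

0.651


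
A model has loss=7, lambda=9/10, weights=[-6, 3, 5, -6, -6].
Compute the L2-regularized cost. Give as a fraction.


L2 sq norm = sum(w^2) = 142. J = 7 + 9/10 * 142 = 674/5.

674/5


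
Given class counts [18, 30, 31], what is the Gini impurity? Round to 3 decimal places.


Total = 79. Proportions: 18/79, 30/79, 31/79. sum(p_i^2) = 0.3501. Gini = 1 - 0.3501 = 0.6499, which rounds to 0.650.

0.650


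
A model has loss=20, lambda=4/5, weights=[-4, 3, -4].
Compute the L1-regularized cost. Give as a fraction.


L1 norm = sum(|w|) = 11. J = 20 + 4/5 * 11 = 144/5.

144/5


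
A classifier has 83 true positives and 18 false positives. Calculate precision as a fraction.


Precision = TP / (TP + FP) = 83 / 101 = 83/101.

83/101


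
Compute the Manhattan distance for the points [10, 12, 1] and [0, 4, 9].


d = sum of absolute differences: |10-0|=10 + |12-4|=8 + |1-9|=8 = 26.

26


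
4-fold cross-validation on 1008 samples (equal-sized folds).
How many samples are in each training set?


Each validation fold has 1008/4 = 252 samples. Training set = 1008 - 252 = 756.

756


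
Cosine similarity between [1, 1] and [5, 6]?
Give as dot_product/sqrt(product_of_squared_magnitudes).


dot = 11. |a|^2 = 2, |b|^2 = 61. cos = 11/sqrt(122).

11/sqrt(122)


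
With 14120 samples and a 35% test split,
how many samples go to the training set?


Test set = 14120 * 35% = 4942. Training set = 14120 - 4942 = 9178.

9178


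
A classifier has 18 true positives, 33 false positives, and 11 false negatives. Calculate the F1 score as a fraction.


Precision = 18/51 = 6/17. Recall = 18/29 = 18/29. F1 = 2*P*R/(P+R) = 9/20.

9/20


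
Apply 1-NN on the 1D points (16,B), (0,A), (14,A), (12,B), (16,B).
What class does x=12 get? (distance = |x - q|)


Distances: |16-12|=4, |0-12|=12, |14-12|=2, |12-12|=0, |16-12|=4. 1 nearest: (12,B). Counts: {'B': 1}. Majority class: B.

B


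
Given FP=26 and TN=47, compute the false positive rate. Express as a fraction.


FPR = FP / (FP + TN) = 26 / 73 = 26/73.

26/73


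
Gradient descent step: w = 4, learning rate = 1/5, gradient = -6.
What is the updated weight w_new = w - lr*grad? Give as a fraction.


w_new = 4 - 1/5 * -6 = 4 - -6/5 = 26/5.

26/5


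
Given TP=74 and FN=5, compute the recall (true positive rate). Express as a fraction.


Recall = TP / (TP + FN) = 74 / 79 = 74/79.

74/79


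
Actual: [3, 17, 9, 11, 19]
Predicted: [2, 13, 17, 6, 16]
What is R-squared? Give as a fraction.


Mean(y) = 59/5. SS_res = 115. SS_tot = 824/5. R^2 = 1 - 115/(824/5) = 249/824.

249/824


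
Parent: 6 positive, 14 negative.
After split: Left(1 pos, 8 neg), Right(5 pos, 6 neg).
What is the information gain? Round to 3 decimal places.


H(parent) = 0.8813. H(left) = 0.5033, H(right) = 0.9940. Weighted = (9/20)*0.5033 + (11/20)*0.9940 = 0.7732. IG = 0.8813 - 0.7732 = 0.1081, which rounds to 0.108.

0.108


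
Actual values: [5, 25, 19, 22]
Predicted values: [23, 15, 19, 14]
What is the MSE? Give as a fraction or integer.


MSE = (1/4) * ((5-23)^2=324 + (25-15)^2=100 + (19-19)^2=0 + (22-14)^2=64). Sum = 488. MSE = 122.

122


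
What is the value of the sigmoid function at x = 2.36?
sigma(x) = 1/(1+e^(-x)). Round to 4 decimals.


sigma(2.36) = 1/(1+e^(-2.36)) = 1/(1+0.094420) = 1/1.094420 = 0.9137.

0.9137


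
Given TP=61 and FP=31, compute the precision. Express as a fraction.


Precision = TP / (TP + FP) = 61 / 92 = 61/92.

61/92


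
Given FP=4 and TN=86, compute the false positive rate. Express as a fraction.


FPR = FP / (FP + TN) = 4 / 90 = 2/45.

2/45


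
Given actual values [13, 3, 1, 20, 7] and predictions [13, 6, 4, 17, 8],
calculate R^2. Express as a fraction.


Mean(y) = 44/5. SS_res = 28. SS_tot = 1204/5. R^2 = 1 - 28/(1204/5) = 38/43.

38/43


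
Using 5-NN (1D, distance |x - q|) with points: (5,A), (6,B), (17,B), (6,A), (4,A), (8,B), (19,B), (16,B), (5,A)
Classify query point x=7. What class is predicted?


Distances: |5-7|=2, |6-7|=1, |17-7|=10, |6-7|=1, |4-7|=3, |8-7|=1, |19-7|=12, |16-7|=9, |5-7|=2. 5 nearest: (6,A), (6,B), (8,B), (5,A), (5,A). Counts: {'A': 3, 'B': 2}. Majority class: A.

A


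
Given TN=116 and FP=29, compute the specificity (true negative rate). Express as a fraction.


Specificity = TN / (TN + FP) = 116 / 145 = 4/5.

4/5


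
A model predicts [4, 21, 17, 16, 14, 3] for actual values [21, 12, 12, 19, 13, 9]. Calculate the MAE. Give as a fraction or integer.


MAE = (1/6) * (|21-4|=17 + |12-21|=9 + |12-17|=5 + |19-16|=3 + |13-14|=1 + |9-3|=6). Sum = 41. MAE = 41/6.

41/6


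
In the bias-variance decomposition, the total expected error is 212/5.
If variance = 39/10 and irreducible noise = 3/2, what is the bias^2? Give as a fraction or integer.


Total error = bias^2 + variance + irreducible noise. So bias^2 = 212/5 - 39/10 - 3/2 = 37.

37


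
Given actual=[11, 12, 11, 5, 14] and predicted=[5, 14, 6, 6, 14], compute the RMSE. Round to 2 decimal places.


MSE = 13.2000. RMSE = sqrt(13.2000) = 3.63.

3.63


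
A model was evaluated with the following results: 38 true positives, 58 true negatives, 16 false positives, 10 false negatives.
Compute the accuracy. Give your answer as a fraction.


Accuracy = (TP + TN) / (TP + TN + FP + FN) = (38 + 58) / 122 = 48/61.

48/61


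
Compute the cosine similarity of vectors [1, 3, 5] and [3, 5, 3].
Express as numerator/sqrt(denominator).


dot = 33. |a|^2 = 35, |b|^2 = 43. cos = 33/sqrt(1505).

33/sqrt(1505)


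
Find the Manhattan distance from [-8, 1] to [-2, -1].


d = sum of absolute differences: |-8--2|=6 + |1--1|=2 = 8.

8


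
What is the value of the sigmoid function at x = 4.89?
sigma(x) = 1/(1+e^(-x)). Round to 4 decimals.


sigma(4.89) = 1/(1+e^(-4.89)) = 1/(1+0.007521) = 1/1.007521 = 0.9925.

0.9925


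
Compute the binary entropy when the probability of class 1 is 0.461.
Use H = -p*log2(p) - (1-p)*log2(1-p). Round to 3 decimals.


H = -0.461*log2(0.461) - 0.539*log2(0.539) = 0.996.

0.996


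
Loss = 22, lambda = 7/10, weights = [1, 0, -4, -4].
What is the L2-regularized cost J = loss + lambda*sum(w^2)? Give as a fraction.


L2 sq norm = sum(w^2) = 33. J = 22 + 7/10 * 33 = 451/10.

451/10


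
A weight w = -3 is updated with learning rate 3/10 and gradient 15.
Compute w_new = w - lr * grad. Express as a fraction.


w_new = -3 - 3/10 * 15 = -3 - 9/2 = -15/2.

-15/2


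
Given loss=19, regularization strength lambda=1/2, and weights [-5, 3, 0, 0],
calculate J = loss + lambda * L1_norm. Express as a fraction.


L1 norm = sum(|w|) = 8. J = 19 + 1/2 * 8 = 23.

23


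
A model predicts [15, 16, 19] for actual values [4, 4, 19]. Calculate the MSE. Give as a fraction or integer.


MSE = (1/3) * ((4-15)^2=121 + (4-16)^2=144 + (19-19)^2=0). Sum = 265. MSE = 265/3.

265/3


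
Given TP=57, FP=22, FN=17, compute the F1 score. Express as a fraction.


Precision = 57/79 = 57/79. Recall = 57/74 = 57/74. F1 = 2*P*R/(P+R) = 38/51.

38/51


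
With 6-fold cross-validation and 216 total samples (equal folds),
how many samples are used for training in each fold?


Each validation fold has 216/6 = 36 samples. Training set = 216 - 36 = 180.

180


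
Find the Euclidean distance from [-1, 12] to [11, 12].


d = sqrt(sum of squared differences). (-1-11)^2=144, (12-12)^2=0. Sum = 144.

12


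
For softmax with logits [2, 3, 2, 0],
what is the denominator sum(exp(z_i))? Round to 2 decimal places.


Denom = e^2=7.3891 + e^3=20.0855 + e^2=7.3891 + e^0=1.0000. Sum = 35.8637, which rounds to 35.86.

35.86


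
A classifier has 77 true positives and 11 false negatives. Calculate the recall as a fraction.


Recall = TP / (TP + FN) = 77 / 88 = 7/8.

7/8


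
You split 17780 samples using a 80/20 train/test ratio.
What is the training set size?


Test set = 17780 * 20% = 3556. Training set = 17780 - 3556 = 14224.

14224


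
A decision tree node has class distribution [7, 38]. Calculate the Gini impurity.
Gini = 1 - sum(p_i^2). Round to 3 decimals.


Total = 45. Proportions: 7/45, 38/45. sum(p_i^2) = 0.7373. Gini = 1 - 0.7373 = 0.2627, which rounds to 0.263.

0.263


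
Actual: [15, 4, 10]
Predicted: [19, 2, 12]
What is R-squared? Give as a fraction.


Mean(y) = 29/3. SS_res = 24. SS_tot = 182/3. R^2 = 1 - 24/(182/3) = 55/91.

55/91


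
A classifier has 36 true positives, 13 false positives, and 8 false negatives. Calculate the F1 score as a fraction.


Precision = 36/49 = 36/49. Recall = 36/44 = 9/11. F1 = 2*P*R/(P+R) = 24/31.

24/31


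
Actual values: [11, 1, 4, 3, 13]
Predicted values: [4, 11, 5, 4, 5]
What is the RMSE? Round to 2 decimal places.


MSE = 43.0000. RMSE = sqrt(43.0000) = 6.56.

6.56


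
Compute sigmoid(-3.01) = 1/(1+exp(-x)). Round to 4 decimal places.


sigma(-3.01) = 1/(1+e^(3.01)) = 1/(1+20.287400) = 1/21.287400 = 0.0470.

0.0470


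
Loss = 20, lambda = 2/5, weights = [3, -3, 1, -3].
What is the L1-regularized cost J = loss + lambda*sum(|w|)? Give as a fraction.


L1 norm = sum(|w|) = 10. J = 20 + 2/5 * 10 = 24.

24


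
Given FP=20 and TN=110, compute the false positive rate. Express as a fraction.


FPR = FP / (FP + TN) = 20 / 130 = 2/13.

2/13


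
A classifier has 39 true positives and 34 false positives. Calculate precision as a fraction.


Precision = TP / (TP + FP) = 39 / 73 = 39/73.

39/73


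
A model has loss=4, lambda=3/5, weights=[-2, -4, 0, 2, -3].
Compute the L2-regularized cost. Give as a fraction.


L2 sq norm = sum(w^2) = 33. J = 4 + 3/5 * 33 = 119/5.

119/5


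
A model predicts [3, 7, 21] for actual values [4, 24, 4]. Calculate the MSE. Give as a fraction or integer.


MSE = (1/3) * ((4-3)^2=1 + (24-7)^2=289 + (4-21)^2=289). Sum = 579. MSE = 193.

193


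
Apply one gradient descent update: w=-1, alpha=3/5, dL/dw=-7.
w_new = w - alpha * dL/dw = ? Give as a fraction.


w_new = -1 - 3/5 * -7 = -1 - -21/5 = 16/5.

16/5


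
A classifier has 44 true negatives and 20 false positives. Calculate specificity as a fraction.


Specificity = TN / (TN + FP) = 44 / 64 = 11/16.

11/16


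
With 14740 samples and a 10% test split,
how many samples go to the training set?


Test set = 14740 * 10% = 1474. Training set = 14740 - 1474 = 13266.

13266


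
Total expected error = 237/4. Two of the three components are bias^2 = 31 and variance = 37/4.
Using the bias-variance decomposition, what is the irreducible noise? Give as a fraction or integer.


Total error = bias^2 + variance + irreducible noise. So irreducible noise = 237/4 - 31 - 37/4 = 19.

19


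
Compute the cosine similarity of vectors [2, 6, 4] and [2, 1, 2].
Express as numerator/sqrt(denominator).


dot = 18. |a|^2 = 56, |b|^2 = 9. cos = 18/sqrt(504).

18/sqrt(504)


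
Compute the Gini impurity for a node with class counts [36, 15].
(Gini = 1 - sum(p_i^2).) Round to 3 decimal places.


Total = 51. Proportions: 36/51, 15/51. sum(p_i^2) = 0.5848. Gini = 1 - 0.5848 = 0.4152, which rounds to 0.415.

0.415


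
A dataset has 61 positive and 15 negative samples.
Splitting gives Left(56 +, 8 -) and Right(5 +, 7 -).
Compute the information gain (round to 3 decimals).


H(parent) = 0.7166. H(left) = 0.5436, H(right) = 0.9799. Weighted = (64/76)*0.5436 + (12/76)*0.9799 = 0.6125. IG = 0.7166 - 0.6125 = 0.1041, which rounds to 0.104.

0.104


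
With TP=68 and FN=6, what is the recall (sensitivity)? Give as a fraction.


Recall = TP / (TP + FN) = 68 / 74 = 34/37.

34/37


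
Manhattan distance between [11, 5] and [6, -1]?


d = sum of absolute differences: |11-6|=5 + |5--1|=6 = 11.

11


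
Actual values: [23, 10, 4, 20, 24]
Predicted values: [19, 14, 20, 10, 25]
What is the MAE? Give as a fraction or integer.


MAE = (1/5) * (|23-19|=4 + |10-14|=4 + |4-20|=16 + |20-10|=10 + |24-25|=1). Sum = 35. MAE = 7.

7


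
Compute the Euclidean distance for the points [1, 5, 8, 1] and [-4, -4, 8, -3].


d = sqrt(sum of squared differences). (1--4)^2=25, (5--4)^2=81, (8-8)^2=0, (1--3)^2=16. Sum = 122.

sqrt(122)


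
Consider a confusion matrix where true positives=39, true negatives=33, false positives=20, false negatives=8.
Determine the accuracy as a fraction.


Accuracy = (TP + TN) / (TP + TN + FP + FN) = (39 + 33) / 100 = 18/25.

18/25


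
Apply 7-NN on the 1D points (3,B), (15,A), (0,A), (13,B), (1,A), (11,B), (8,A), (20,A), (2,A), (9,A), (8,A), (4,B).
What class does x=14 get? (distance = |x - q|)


Distances: |3-14|=11, |15-14|=1, |0-14|=14, |13-14|=1, |1-14|=13, |11-14|=3, |8-14|=6, |20-14|=6, |2-14|=12, |9-14|=5, |8-14|=6, |4-14|=10. 7 nearest: (15,A), (13,B), (11,B), (9,A), (8,A), (20,A), (8,A). Counts: {'A': 5, 'B': 2}. Majority class: A.

A


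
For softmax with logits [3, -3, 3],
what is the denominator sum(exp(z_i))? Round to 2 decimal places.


Denom = e^3=20.0855 + e^-3=0.0498 + e^3=20.0855. Sum = 40.2208, which rounds to 40.22.

40.22


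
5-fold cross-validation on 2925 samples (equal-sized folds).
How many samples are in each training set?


Each validation fold has 2925/5 = 585 samples. Training set = 2925 - 585 = 2340.

2340


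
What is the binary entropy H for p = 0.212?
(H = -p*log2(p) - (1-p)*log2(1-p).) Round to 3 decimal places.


H = -0.212*log2(0.212) - 0.788*log2(0.788) = 0.745.

0.745


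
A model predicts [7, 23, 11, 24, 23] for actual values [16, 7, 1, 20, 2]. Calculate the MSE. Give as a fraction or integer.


MSE = (1/5) * ((16-7)^2=81 + (7-23)^2=256 + (1-11)^2=100 + (20-24)^2=16 + (2-23)^2=441). Sum = 894. MSE = 894/5.

894/5


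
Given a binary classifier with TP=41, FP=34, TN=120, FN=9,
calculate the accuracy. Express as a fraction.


Accuracy = (TP + TN) / (TP + TN + FP + FN) = (41 + 120) / 204 = 161/204.

161/204


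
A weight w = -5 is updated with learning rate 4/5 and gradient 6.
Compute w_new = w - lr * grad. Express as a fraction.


w_new = -5 - 4/5 * 6 = -5 - 24/5 = -49/5.

-49/5


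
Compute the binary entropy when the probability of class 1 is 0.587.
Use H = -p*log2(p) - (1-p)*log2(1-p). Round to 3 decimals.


H = -0.587*log2(0.587) - 0.413*log2(0.413) = 0.978.

0.978


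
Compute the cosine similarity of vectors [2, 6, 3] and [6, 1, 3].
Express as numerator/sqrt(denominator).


dot = 27. |a|^2 = 49, |b|^2 = 46. cos = 27/sqrt(2254).

27/sqrt(2254)


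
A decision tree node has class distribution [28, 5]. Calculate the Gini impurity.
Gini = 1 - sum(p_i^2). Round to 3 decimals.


Total = 33. Proportions: 28/33, 5/33. sum(p_i^2) = 0.7429. Gini = 1 - 0.7429 = 0.2571, which rounds to 0.257.

0.257


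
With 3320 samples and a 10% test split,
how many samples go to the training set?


Test set = 3320 * 10% = 332. Training set = 3320 - 332 = 2988.

2988


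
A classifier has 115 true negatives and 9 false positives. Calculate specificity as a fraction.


Specificity = TN / (TN + FP) = 115 / 124 = 115/124.

115/124


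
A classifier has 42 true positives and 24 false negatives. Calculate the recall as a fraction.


Recall = TP / (TP + FN) = 42 / 66 = 7/11.

7/11


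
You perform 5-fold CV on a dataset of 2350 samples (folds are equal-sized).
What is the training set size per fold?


Each validation fold has 2350/5 = 470 samples. Training set = 2350 - 470 = 1880.

1880


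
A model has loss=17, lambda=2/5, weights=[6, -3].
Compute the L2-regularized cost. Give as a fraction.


L2 sq norm = sum(w^2) = 45. J = 17 + 2/5 * 45 = 35.

35


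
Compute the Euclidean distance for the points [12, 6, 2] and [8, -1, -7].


d = sqrt(sum of squared differences). (12-8)^2=16, (6--1)^2=49, (2--7)^2=81. Sum = 146.

sqrt(146)


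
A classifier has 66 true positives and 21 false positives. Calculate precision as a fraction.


Precision = TP / (TP + FP) = 66 / 87 = 22/29.

22/29


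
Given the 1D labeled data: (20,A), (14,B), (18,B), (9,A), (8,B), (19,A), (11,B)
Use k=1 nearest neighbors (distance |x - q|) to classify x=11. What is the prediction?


Distances: |20-11|=9, |14-11|=3, |18-11|=7, |9-11|=2, |8-11|=3, |19-11|=8, |11-11|=0. 1 nearest: (11,B). Counts: {'B': 1}. Majority class: B.

B


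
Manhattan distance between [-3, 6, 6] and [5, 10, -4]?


d = sum of absolute differences: |-3-5|=8 + |6-10|=4 + |6--4|=10 = 22.

22


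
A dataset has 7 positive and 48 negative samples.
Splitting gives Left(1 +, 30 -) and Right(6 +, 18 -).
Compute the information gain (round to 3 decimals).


H(parent) = 0.5499. H(left) = 0.2056, H(right) = 0.8113. Weighted = (31/55)*0.2056 + (24/55)*0.8113 = 0.4699. IG = 0.5499 - 0.4699 = 0.0800, which rounds to 0.080.

0.080


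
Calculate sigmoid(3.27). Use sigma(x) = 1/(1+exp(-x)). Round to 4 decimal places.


sigma(3.27) = 1/(1+e^(-3.27)) = 1/(1+0.038006) = 1/1.038006 = 0.9634.

0.9634


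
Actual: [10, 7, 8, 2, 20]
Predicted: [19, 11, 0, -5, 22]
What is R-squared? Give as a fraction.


Mean(y) = 47/5. SS_res = 214. SS_tot = 876/5. R^2 = 1 - 214/(876/5) = -97/438.

-97/438


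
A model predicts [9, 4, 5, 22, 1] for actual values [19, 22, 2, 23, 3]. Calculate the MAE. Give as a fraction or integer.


MAE = (1/5) * (|19-9|=10 + |22-4|=18 + |2-5|=3 + |23-22|=1 + |3-1|=2). Sum = 34. MAE = 34/5.

34/5


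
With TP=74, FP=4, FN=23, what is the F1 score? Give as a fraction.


Precision = 74/78 = 37/39. Recall = 74/97 = 74/97. F1 = 2*P*R/(P+R) = 148/175.

148/175


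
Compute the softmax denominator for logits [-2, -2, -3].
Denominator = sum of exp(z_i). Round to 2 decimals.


Denom = e^-2=0.1353 + e^-2=0.1353 + e^-3=0.0498. Sum = 0.3204, which rounds to 0.32.

0.32


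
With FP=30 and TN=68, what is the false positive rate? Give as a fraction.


FPR = FP / (FP + TN) = 30 / 98 = 15/49.

15/49


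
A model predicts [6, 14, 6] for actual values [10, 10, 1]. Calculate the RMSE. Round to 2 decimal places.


MSE = 19.0000. RMSE = sqrt(19.0000) = 4.36.

4.36


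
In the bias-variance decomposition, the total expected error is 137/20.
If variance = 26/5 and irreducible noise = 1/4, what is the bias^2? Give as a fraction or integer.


Total error = bias^2 + variance + irreducible noise. So bias^2 = 137/20 - 26/5 - 1/4 = 7/5.

7/5


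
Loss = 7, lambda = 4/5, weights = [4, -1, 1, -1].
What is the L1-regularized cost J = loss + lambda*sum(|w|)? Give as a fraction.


L1 norm = sum(|w|) = 7. J = 7 + 4/5 * 7 = 63/5.

63/5


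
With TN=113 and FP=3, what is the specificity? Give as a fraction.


Specificity = TN / (TN + FP) = 113 / 116 = 113/116.

113/116


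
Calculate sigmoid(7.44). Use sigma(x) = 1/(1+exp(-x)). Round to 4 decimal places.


sigma(7.44) = 1/(1+e^(-7.44)) = 1/(1+0.000587) = 1/1.000587 = 0.9994.

0.9994


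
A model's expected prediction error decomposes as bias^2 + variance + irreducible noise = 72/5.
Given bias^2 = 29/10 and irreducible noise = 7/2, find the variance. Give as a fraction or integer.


Total error = bias^2 + variance + irreducible noise. So variance = 72/5 - 29/10 - 7/2 = 8.

8


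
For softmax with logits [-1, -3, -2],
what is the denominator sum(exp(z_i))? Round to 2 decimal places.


Denom = e^-1=0.3679 + e^-3=0.0498 + e^-2=0.1353. Sum = 0.5530, which rounds to 0.55.

0.55


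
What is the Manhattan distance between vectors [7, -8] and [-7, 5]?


d = sum of absolute differences: |7--7|=14 + |-8-5|=13 = 27.

27


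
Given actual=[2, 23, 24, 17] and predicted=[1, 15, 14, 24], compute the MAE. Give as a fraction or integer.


MAE = (1/4) * (|2-1|=1 + |23-15|=8 + |24-14|=10 + |17-24|=7). Sum = 26. MAE = 13/2.

13/2


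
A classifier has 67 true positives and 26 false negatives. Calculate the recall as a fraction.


Recall = TP / (TP + FN) = 67 / 93 = 67/93.

67/93


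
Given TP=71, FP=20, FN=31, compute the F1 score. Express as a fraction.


Precision = 71/91 = 71/91. Recall = 71/102 = 71/102. F1 = 2*P*R/(P+R) = 142/193.

142/193


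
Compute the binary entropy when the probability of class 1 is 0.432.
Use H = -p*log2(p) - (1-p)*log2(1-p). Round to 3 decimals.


H = -0.432*log2(0.432) - 0.568*log2(0.568) = 0.987.

0.987


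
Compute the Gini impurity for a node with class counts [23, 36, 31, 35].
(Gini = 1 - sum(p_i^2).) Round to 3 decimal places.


Total = 125. Proportions: 23/125, 36/125, 31/125, 35/125. sum(p_i^2) = 0.2567. Gini = 1 - 0.2567 = 0.7433, which rounds to 0.743.

0.743


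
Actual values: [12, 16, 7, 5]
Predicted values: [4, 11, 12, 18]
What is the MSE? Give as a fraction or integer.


MSE = (1/4) * ((12-4)^2=64 + (16-11)^2=25 + (7-12)^2=25 + (5-18)^2=169). Sum = 283. MSE = 283/4.

283/4


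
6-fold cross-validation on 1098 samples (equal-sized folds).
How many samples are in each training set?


Each validation fold has 1098/6 = 183 samples. Training set = 1098 - 183 = 915.

915


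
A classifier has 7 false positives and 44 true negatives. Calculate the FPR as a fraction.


FPR = FP / (FP + TN) = 7 / 51 = 7/51.

7/51


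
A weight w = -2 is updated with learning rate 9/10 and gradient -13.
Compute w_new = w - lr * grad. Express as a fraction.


w_new = -2 - 9/10 * -13 = -2 - -117/10 = 97/10.

97/10


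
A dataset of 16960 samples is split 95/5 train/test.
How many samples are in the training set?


Test set = 16960 * 5% = 848. Training set = 16960 - 848 = 16112.

16112


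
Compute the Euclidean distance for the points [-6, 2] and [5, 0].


d = sqrt(sum of squared differences). (-6-5)^2=121, (2-0)^2=4. Sum = 125.

sqrt(125)


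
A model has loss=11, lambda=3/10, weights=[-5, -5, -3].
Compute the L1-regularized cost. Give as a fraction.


L1 norm = sum(|w|) = 13. J = 11 + 3/10 * 13 = 149/10.

149/10


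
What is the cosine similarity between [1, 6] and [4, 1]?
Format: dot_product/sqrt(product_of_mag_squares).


dot = 10. |a|^2 = 37, |b|^2 = 17. cos = 10/sqrt(629).

10/sqrt(629)


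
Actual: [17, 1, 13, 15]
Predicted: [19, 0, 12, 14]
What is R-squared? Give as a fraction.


Mean(y) = 23/2. SS_res = 7. SS_tot = 155. R^2 = 1 - 7/(155) = 148/155.

148/155


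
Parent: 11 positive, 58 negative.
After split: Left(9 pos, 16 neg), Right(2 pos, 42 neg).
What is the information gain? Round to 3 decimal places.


H(parent) = 0.6329. H(left) = 0.9427, H(right) = 0.2668. Weighted = (25/69)*0.9427 + (44/69)*0.2668 = 0.5117. IG = 0.6329 - 0.5117 = 0.1212, which rounds to 0.121.

0.121


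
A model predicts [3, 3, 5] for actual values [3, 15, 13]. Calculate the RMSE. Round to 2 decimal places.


MSE = 69.3333. RMSE = sqrt(69.3333) = 8.33.

8.33


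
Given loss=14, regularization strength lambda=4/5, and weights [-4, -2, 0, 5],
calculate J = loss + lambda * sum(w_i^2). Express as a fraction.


L2 sq norm = sum(w^2) = 45. J = 14 + 4/5 * 45 = 50.

50


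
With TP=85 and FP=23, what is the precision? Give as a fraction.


Precision = TP / (TP + FP) = 85 / 108 = 85/108.

85/108


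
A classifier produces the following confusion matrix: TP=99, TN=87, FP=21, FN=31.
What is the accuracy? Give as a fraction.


Accuracy = (TP + TN) / (TP + TN + FP + FN) = (99 + 87) / 238 = 93/119.

93/119


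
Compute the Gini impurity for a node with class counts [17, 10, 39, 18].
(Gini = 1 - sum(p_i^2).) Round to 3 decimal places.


Total = 84. Proportions: 17/84, 10/84, 39/84, 18/84. sum(p_i^2) = 0.3166. Gini = 1 - 0.3166 = 0.6834, which rounds to 0.683.

0.683


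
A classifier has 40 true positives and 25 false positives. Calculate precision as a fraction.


Precision = TP / (TP + FP) = 40 / 65 = 8/13.

8/13


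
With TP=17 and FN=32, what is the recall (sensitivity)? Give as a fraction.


Recall = TP / (TP + FN) = 17 / 49 = 17/49.

17/49


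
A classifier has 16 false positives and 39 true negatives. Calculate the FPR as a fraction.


FPR = FP / (FP + TN) = 16 / 55 = 16/55.

16/55


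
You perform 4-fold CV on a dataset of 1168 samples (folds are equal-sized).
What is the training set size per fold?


Each validation fold has 1168/4 = 292 samples. Training set = 1168 - 292 = 876.

876


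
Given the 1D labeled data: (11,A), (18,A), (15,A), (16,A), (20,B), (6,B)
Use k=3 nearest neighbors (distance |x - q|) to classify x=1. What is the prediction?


Distances: |11-1|=10, |18-1|=17, |15-1|=14, |16-1|=15, |20-1|=19, |6-1|=5. 3 nearest: (6,B), (11,A), (15,A). Counts: {'B': 1, 'A': 2}. Majority class: A.

A


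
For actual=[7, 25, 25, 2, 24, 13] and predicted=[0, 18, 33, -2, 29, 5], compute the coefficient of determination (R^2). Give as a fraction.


Mean(y) = 16. SS_res = 267. SS_tot = 512. R^2 = 1 - 267/(512) = 245/512.

245/512


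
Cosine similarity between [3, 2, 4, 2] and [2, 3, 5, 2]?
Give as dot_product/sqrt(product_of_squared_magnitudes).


dot = 36. |a|^2 = 33, |b|^2 = 42. cos = 36/sqrt(1386).

36/sqrt(1386)


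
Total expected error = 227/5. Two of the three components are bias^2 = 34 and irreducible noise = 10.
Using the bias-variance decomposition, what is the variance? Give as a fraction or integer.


Total error = bias^2 + variance + irreducible noise. So variance = 227/5 - 34 - 10 = 7/5.

7/5


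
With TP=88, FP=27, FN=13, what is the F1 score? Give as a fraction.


Precision = 88/115 = 88/115. Recall = 88/101 = 88/101. F1 = 2*P*R/(P+R) = 22/27.

22/27


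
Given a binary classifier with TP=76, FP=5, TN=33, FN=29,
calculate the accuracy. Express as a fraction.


Accuracy = (TP + TN) / (TP + TN + FP + FN) = (76 + 33) / 143 = 109/143.

109/143


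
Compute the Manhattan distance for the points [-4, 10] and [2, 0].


d = sum of absolute differences: |-4-2|=6 + |10-0|=10 = 16.

16


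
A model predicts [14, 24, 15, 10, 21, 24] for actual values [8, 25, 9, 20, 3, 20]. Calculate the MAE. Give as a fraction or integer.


MAE = (1/6) * (|8-14|=6 + |25-24|=1 + |9-15|=6 + |20-10|=10 + |3-21|=18 + |20-24|=4). Sum = 45. MAE = 15/2.

15/2


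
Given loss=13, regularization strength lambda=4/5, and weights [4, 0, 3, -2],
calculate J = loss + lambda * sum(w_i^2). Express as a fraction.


L2 sq norm = sum(w^2) = 29. J = 13 + 4/5 * 29 = 181/5.

181/5
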